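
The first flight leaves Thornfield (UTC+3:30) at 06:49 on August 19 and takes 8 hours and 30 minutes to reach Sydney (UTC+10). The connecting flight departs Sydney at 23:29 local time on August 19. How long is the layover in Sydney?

1 hour 40 minutes

Convert departure to UTC: 06:49 − 3:30 = 03:19 UTC on Aug 19.
Add 8 hours 30 minutes flight time → 11:49 UTC.
Sydney is UTC+10:00, so local arrival = 11:49 + 10:00 = 21:49 on Aug 19.
Layover = 23:29 − 21:49 = 1 hour 40 minutes.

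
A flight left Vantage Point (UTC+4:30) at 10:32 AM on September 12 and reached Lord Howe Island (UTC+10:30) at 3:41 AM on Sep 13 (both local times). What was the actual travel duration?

Departure in UTC: 10:32 AM − 4:30 = 6:02 AM on Sep 12.
Arrival in UTC: 3:41 AM − 10:30 = 5:11 PM on Sep 12.
Elapsed = 5:11 PM − 6:02 AM = 11 hours 9 minutes.

11 hours 9 minutes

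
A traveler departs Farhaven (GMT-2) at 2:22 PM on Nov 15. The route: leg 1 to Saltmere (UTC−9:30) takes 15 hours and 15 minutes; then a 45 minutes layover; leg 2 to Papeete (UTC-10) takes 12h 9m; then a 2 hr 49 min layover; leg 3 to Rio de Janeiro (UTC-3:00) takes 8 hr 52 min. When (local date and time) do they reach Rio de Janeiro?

5:12 AM on Nov 17

Convert departure to UTC: 2:22 PM + 2:00 = 4:22 PM UTC on Nov 15.
Add 15 hours 15 minutes leg 1 → 7:37 AM UTC (Nov 16).
Add 45 minutes layover in Saltmere → 8:22 AM UTC.
Add 12 hours and 9 minutes leg 2 → 8:31 PM UTC.
Add 2 hours and 49 minutes layover in Papeete → 11:20 PM UTC.
Add 8 hours 52 minutes leg 3 → 8:12 AM UTC (Nov 17).
Rio de Janeiro is UTC−3:00, so local arrival = 8:12 AM − 3:00 = 5:12 AM on Nov 17.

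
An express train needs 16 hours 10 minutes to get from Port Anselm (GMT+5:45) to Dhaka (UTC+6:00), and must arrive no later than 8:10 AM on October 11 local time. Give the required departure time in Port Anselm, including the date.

3:45 PM on Oct 10

Target arrival in UTC: 8:10 AM − 6:00 = 2:10 AM on Oct 11.
Subtract 16 hours and 10 minutes → departure 10:00 AM UTC on Oct 10.
Port Anselm is UTC+5:45: 10:00 AM + 5:45 = 3:45 PM on Oct 10.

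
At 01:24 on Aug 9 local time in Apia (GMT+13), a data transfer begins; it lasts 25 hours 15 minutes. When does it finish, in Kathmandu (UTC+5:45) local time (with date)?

19:24 on August 9

Kathmandu is 7:15 behind Apia.
After 25 hours and 15 minutes it is 02:39 (Aug 10) in Apia.
Shift by the zone difference: 02:39 − 7:15 = 19:24 on Aug 9 in Kathmandu.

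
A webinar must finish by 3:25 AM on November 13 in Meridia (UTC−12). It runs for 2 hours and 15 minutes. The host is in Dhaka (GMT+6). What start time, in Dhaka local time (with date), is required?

Target end time in UTC: 3:25 AM + 12:00 = 3:25 PM on Nov 13.
Subtract 2 hours 15 minutes → start 1:10 PM UTC on Nov 13.
Dhaka is UTC+6:00: 1:10 PM + 6:00 = 7:10 PM on Nov 13.

7:10 PM on Nov 13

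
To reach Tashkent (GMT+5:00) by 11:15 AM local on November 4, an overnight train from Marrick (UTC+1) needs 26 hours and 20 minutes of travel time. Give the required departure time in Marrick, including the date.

4:55 AM on November 3

Target arrival in UTC: 11:15 AM − 5:00 = 6:15 AM on Nov 4.
Subtract 26 hours 20 minutes → departure 3:55 AM UTC on Nov 3.
Marrick is UTC+1:00: 3:55 AM + 1:00 = 4:55 AM on Nov 3.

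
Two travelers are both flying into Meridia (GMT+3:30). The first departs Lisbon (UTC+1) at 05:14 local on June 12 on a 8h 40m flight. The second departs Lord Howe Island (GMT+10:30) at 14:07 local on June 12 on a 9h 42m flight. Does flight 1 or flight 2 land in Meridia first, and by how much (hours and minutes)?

Flight 1 in UTC: 05:14 − 1:00 = 04:14 on Jun 12.
+8 hours 40 minutes → arrive 12:54 UTC on Jun 12.
Flight 2 in UTC: 14:07 − 10:30 = 03:37 on Jun 12.
+9 hours 42 minutes → arrive 13:19 UTC on Jun 12.
Flight 1 lands earlier by 25 minutes.

the first, by 25 minutes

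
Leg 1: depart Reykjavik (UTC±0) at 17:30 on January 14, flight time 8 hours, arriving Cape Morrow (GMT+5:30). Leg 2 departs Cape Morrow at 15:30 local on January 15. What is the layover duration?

Reykjavik is at UTC+0, so departure is already 17:30 UTC on Jan 14.
Add 8 hours flight time → 01:30 UTC (Jan 15).
Cape Morrow is UTC+5:30, so local arrival = 01:30 + 5:30 = 07:00 on Jan 15.
Layover = 15:30 − 07:00 = 8 hours 30 minutes.

8 hours 30 minutes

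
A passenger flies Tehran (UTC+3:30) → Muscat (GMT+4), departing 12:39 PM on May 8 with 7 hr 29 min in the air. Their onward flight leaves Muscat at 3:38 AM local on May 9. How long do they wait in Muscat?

Convert departure to UTC: 12:39 PM − 3:30 = 9:09 AM UTC on May 8.
Add 7 hours and 29 minutes flight time → 4:38 PM UTC.
Muscat is UTC+4:00, so local arrival = 4:38 PM + 4:00 = 8:38 PM on May 8.
Layover = 3:38 AM − 8:38 PM (+1 day) = 7 hours.

7 hours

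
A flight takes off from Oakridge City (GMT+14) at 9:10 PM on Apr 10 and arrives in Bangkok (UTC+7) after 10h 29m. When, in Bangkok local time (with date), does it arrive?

Convert departure to UTC: 9:10 PM − 14:00 = 7:10 AM UTC on Apr 10.
Add 10 hours and 29 minutes travel time → 5:39 PM UTC.
Bangkok is UTC+7:00, so local arrival = 5:39 PM + 7:00 = 12:39 AM on Apr 11.

12:39 AM on Apr 11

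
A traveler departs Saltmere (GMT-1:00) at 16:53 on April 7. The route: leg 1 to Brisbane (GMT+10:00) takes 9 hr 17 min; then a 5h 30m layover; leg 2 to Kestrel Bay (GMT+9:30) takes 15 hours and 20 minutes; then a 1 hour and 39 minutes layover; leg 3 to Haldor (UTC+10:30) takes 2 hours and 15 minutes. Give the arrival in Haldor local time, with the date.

14:24 on Apr 9

Convert departure to UTC: 16:53 + 1:00 = 17:53 UTC on Apr 7.
Add 9 hours 17 minutes leg 1 → 03:10 UTC (Apr 8).
Add 5 hours 30 minutes layover in Brisbane → 08:40 UTC.
Add 15 hours and 20 minutes leg 2 → 00:00 UTC (Apr 9).
Add 1 hour and 39 minutes layover in Kestrel Bay → 01:39 UTC.
Add 2 hours and 15 minutes leg 3 → 03:54 UTC.
Haldor is UTC+10:30, so local arrival = 03:54 + 10:30 = 14:24 on Apr 9.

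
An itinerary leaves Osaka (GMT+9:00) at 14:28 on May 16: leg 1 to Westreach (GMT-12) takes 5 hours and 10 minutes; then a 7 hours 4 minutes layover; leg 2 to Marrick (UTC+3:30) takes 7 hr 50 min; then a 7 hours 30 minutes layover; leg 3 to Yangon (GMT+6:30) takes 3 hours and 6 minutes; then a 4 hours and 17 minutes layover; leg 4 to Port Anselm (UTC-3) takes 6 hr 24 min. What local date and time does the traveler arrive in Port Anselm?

19:49 on May 17

Convert departure to UTC: 14:28 − 9:00 = 05:28 UTC on May 16.
Add 5 hours 10 minutes leg 1 → 10:38 UTC.
Add 7 hours and 4 minutes layover in Westreach → 17:42 UTC.
Add 7 hours and 50 minutes leg 2 → 01:32 UTC (May 17).
Add 7 hours and 30 minutes layover in Marrick → 09:02 UTC.
Add 3 hours and 6 minutes leg 3 → 12:08 UTC.
Add 4 hours 17 minutes layover in Yangon → 16:25 UTC.
Add 6 hours and 24 minutes leg 4 → 22:49 UTC.
Port Anselm is UTC−3:00, so local arrival = 22:49 − 3:00 = 19:49 on May 17.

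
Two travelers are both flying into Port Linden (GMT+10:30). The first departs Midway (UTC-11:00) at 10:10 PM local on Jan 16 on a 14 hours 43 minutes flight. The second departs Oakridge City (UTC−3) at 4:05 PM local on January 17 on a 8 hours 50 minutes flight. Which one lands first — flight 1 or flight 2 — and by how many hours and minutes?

the first, by 4 hours 2 minutes

Flight 1 in UTC: 10:10 PM + 11:00 = 9:10 AM on Jan 17.
+14 hours and 43 minutes → arrive 11:53 PM UTC on Jan 17.
Flight 2 in UTC: 4:05 PM + 3:00 = 7:05 PM on Jan 17.
+8 hours 50 minutes → arrive 3:55 AM UTC on Jan 18.
Flight 1 lands earlier by 4 hours 2 minutes.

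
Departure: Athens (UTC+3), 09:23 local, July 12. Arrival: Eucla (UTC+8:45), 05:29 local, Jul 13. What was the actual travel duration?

Departure in UTC: 09:23 − 3:00 = 06:23 on Jul 12.
Arrival in UTC: 05:29 − 8:45 = 20:44 on Jul 12.
Elapsed = 20:44 − 06:23 = 14 hours 21 minutes.

14 hours 21 minutes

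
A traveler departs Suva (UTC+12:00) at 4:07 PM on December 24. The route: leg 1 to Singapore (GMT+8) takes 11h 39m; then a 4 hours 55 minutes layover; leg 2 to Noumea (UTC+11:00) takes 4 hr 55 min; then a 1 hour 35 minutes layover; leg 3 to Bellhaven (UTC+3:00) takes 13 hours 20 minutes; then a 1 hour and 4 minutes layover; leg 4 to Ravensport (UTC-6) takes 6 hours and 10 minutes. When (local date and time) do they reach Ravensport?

Convert departure to UTC: 4:07 PM − 12:00 = 4:07 AM UTC on Dec 24.
Add 11 hours and 39 minutes leg 1 → 3:46 PM UTC.
Add 4 hours 55 minutes layover in Singapore → 8:41 PM UTC.
Add 4 hours and 55 minutes leg 2 → 1:36 AM UTC (Dec 25).
Add 1 hour and 35 minutes layover in Noumea → 3:11 AM UTC.
Add 13 hours and 20 minutes leg 3 → 4:31 PM UTC.
Add 1 hour 4 minutes layover in Bellhaven → 5:35 PM UTC.
Add 6 hours and 10 minutes leg 4 → 11:45 PM UTC.
Ravensport is UTC−6:00, so local arrival = 11:45 PM − 6:00 = 5:45 PM on Dec 25.

5:45 PM on Dec 25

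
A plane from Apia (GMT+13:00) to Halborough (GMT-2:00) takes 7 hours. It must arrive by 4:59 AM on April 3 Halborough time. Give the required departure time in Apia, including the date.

12:59 PM on Apr 3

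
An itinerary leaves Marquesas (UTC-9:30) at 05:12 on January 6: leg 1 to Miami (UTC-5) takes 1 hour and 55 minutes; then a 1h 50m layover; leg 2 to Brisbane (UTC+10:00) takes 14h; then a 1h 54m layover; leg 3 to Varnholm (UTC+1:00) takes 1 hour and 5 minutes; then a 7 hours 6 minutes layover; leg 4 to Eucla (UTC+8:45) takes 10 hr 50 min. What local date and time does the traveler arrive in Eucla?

Convert departure to UTC: 05:12 + 9:30 = 14:42 UTC on Jan 6.
Add 1 hour and 55 minutes leg 1 → 16:37 UTC.
Add 1 hour 50 minutes layover in Miami → 18:27 UTC.
Add 14 hours leg 2 → 08:27 UTC (Jan 7).
Add 1 hour 54 minutes layover in Brisbane → 10:21 UTC.
Add 1 hour 5 minutes leg 3 → 11:26 UTC.
Add 7 hours 6 minutes layover in Varnholm → 18:32 UTC.
Add 10 hours 50 minutes leg 4 → 05:22 UTC (Jan 8).
Eucla is UTC+8:45, so local arrival = 05:22 + 8:45 = 14:07 on Jan 8.

14:07 on January 8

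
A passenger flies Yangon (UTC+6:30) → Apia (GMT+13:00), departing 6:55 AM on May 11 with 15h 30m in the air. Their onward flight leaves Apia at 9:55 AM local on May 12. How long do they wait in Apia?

Convert departure to UTC: 6:55 AM − 6:30 = 12:25 AM UTC on May 11.
Add 15 hours and 30 minutes flight time → 3:55 PM UTC.
Apia is UTC+13:00, so local arrival = 3:55 PM + 13:00 = 4:55 AM on May 12.
Layover = 9:55 AM − 4:55 AM = 5 hours.

5 hours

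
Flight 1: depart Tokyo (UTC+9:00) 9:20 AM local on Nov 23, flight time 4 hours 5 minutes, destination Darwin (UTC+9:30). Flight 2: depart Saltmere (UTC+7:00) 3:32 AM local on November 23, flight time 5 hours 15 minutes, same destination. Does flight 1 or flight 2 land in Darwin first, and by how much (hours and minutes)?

Flight 1 in UTC: 9:20 AM − 9:00 = 12:20 AM on Nov 23.
+4 hours and 5 minutes → arrive 4:25 AM UTC on Nov 23.
Flight 2 in UTC: 3:32 AM − 7:00 = 8:32 PM on Nov 22.
+5 hours and 15 minutes → arrive 1:47 AM UTC on Nov 23.
Flight 2 lands earlier by 2 hours 38 minutes.

the second, by 2 hours 38 minutes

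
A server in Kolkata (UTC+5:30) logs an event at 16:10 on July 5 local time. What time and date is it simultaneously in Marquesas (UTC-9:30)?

01:10 on July 5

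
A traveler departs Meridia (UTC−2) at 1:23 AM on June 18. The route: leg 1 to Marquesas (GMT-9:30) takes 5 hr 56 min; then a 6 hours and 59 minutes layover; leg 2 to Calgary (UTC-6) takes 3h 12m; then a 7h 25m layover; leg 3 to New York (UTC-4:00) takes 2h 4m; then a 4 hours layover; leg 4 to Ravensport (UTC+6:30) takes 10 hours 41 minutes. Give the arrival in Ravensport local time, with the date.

2:10 AM on Jun 20

Convert departure to UTC: 1:23 AM + 2:00 = 3:23 AM UTC on Jun 18.
Add 5 hours and 56 minutes leg 1 → 9:19 AM UTC.
Add 6 hours and 59 minutes layover in Marquesas → 4:18 PM UTC.
Add 3 hours 12 minutes leg 2 → 7:30 PM UTC.
Add 7 hours 25 minutes layover in Calgary → 2:55 AM UTC (Jun 19).
Add 2 hours and 4 minutes leg 3 → 4:59 AM UTC.
Add 4 hours layover in New York → 8:59 AM UTC.
Add 10 hours and 41 minutes leg 4 → 7:40 PM UTC.
Ravensport is UTC+6:30, so local arrival = 7:40 PM + 6:30 = 2:10 AM on Jun 20.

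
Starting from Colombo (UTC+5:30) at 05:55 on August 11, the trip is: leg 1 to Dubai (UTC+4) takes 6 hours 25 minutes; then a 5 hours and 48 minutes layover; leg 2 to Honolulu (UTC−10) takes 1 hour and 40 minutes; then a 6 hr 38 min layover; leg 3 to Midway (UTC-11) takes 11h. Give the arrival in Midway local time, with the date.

20:56 on August 11

Convert departure to UTC: 05:55 − 5:30 = 00:25 UTC on Aug 11.
Add 6 hours and 25 minutes leg 1 → 06:50 UTC.
Add 5 hours and 48 minutes layover in Dubai → 12:38 UTC.
Add 1 hour 40 minutes leg 2 → 14:18 UTC.
Add 6 hours and 38 minutes layover in Honolulu → 20:56 UTC.
Add 11 hours leg 3 → 07:56 UTC (Aug 12).
Midway is UTC−11:00, so local arrival = 07:56 − 11:00 = 20:56 on Aug 11.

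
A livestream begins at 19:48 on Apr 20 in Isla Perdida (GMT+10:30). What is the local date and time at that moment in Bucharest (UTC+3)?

In UTC: 19:48 − 10:30 = 09:18 on Apr 20.
Bucharest is UTC+3:00: 09:18 + 3:00 = 12:18 on Apr 20.

12:18 on April 20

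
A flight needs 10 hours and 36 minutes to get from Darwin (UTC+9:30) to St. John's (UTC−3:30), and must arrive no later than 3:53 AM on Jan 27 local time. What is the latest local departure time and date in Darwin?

Target arrival in UTC: 3:53 AM + 3:30 = 7:23 AM on Jan 27.
Subtract 10 hours and 36 minutes → departure 8:47 PM UTC on Jan 26.
Darwin is UTC+9:30: 8:47 PM + 9:30 = 6:17 AM on Jan 27.

6:17 AM on Jan 27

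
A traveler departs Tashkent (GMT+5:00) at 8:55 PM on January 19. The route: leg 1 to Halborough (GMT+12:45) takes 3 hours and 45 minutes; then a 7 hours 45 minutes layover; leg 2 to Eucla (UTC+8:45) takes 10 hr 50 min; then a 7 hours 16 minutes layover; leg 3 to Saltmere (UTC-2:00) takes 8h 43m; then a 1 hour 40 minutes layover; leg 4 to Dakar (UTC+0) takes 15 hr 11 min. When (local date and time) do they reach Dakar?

11:05 PM on Jan 21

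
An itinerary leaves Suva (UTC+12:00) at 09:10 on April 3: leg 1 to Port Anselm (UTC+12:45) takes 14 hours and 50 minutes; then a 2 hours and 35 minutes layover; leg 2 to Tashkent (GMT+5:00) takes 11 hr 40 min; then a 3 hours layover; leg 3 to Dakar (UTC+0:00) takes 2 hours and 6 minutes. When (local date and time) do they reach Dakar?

07:21 on April 4

Convert departure to UTC: 09:10 − 12:00 = 21:10 UTC on Apr 2.
Add 14 hours and 50 minutes leg 1 → 12:00 UTC (Apr 3).
Add 2 hours 35 minutes layover in Port Anselm → 14:35 UTC.
Add 11 hours 40 minutes leg 2 → 02:15 UTC (Apr 4).
Add 3 hours layover in Tashkent → 05:15 UTC.
Add 2 hours and 6 minutes leg 3 → 07:21 UTC.
Dakar is UTC+0, so local arrival is the same: 07:21 on Apr 4.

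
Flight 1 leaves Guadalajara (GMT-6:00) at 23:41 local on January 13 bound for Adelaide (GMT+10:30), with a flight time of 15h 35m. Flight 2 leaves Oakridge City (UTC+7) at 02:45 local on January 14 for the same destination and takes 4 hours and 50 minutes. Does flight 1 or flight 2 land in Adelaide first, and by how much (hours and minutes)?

the second, by 20 hours 41 minutes

Flight 1 in UTC: 23:41 + 6:00 = 05:41 on Jan 14.
+15 hours and 35 minutes → arrive 21:16 UTC on Jan 14.
Flight 2 in UTC: 02:45 − 7:00 = 19:45 on Jan 13.
+4 hours 50 minutes → arrive 00:35 UTC on Jan 14.
Flight 2 lands earlier by 20 hours 41 minutes.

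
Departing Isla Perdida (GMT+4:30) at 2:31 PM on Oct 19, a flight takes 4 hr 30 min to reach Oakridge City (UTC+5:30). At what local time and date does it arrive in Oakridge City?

8:01 PM on October 19

Convert departure to UTC: 2:31 PM − 4:30 = 10:01 AM UTC on Oct 19.
Add 4 hours and 30 minutes travel time → 2:31 PM UTC.
Oakridge City is UTC+5:30, so local arrival = 2:31 PM + 5:30 = 8:01 PM on Oct 19.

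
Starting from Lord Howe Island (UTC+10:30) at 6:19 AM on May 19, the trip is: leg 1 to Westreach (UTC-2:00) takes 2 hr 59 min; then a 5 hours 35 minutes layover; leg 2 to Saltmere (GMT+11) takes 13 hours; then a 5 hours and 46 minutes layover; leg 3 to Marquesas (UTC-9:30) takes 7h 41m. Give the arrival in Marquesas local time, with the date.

9:20 PM on May 19

Convert departure to UTC: 6:19 AM − 10:30 = 7:49 PM UTC on May 18.
Add 2 hours 59 minutes leg 1 → 10:48 PM UTC.
Add 5 hours and 35 minutes layover in Westreach → 4:23 AM UTC (May 19).
Add 13 hours leg 2 → 5:23 PM UTC.
Add 5 hours 46 minutes layover in Saltmere → 11:09 PM UTC.
Add 7 hours and 41 minutes leg 3 → 6:50 AM UTC (May 20).
Marquesas is UTC−9:30, so local arrival = 6:50 AM − 9:30 = 9:20 PM on May 19.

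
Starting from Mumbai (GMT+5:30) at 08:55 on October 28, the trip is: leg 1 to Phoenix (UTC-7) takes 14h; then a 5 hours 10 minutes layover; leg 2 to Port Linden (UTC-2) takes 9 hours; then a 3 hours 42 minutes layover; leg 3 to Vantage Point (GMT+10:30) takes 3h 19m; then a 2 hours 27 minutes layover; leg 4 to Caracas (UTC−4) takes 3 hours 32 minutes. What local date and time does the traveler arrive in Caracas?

Convert departure to UTC: 08:55 − 5:30 = 03:25 UTC on Oct 28.
Add 14 hours leg 1 → 17:25 UTC.
Add 5 hours and 10 minutes layover in Phoenix → 22:35 UTC.
Add 9 hours leg 2 → 07:35 UTC (Oct 29).
Add 3 hours 42 minutes layover in Port Linden → 11:17 UTC.
Add 3 hours and 19 minutes leg 3 → 14:36 UTC.
Add 2 hours 27 minutes layover in Vantage Point → 17:03 UTC.
Add 3 hours 32 minutes leg 4 → 20:35 UTC.
Caracas is UTC−4:00, so local arrival = 20:35 − 4:00 = 16:35 on Oct 29.

16:35 on Oct 29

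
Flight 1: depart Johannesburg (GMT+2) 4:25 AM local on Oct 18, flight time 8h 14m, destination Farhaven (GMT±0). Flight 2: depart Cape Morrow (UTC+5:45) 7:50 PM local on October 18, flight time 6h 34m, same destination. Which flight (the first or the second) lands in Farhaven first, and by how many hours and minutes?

the first, by 10 hours

Flight 1 in UTC: 4:25 AM − 2:00 = 2:25 AM on Oct 18.
+8 hours 14 minutes → arrive 10:39 AM UTC on Oct 18.
Flight 2 in UTC: 7:50 PM − 5:45 = 2:05 PM on Oct 18.
+6 hours 34 minutes → arrive 8:39 PM UTC on Oct 18.
Flight 1 lands earlier by 10 hours.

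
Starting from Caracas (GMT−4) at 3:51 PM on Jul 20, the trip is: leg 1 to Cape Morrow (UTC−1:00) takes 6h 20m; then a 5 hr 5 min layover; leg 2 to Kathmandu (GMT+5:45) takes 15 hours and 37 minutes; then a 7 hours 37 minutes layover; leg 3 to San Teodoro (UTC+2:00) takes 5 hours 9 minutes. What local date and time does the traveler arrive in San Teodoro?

1:39 PM on July 22

Convert departure to UTC: 3:51 PM + 4:00 = 7:51 PM UTC on Jul 20.
Add 6 hours and 20 minutes leg 1 → 2:11 AM UTC (Jul 21).
Add 5 hours 5 minutes layover in Cape Morrow → 7:16 AM UTC.
Add 15 hours 37 minutes leg 2 → 10:53 PM UTC.
Add 7 hours 37 minutes layover in Kathmandu → 6:30 AM UTC (Jul 22).
Add 5 hours and 9 minutes leg 3 → 11:39 AM UTC.
San Teodoro is UTC+2:00, so local arrival = 11:39 AM + 2:00 = 1:39 PM on Jul 22.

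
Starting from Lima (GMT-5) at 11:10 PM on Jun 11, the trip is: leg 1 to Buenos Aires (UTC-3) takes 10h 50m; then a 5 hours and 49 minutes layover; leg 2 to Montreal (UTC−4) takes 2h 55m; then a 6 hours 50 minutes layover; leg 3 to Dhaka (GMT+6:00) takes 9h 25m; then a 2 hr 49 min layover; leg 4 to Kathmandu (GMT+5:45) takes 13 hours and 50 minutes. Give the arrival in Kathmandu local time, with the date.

2:23 PM on June 14

Convert departure to UTC: 11:10 PM + 5:00 = 4:10 AM UTC on Jun 12.
Add 10 hours and 50 minutes leg 1 → 3:00 PM UTC.
Add 5 hours and 49 minutes layover in Buenos Aires → 8:49 PM UTC.
Add 2 hours and 55 minutes leg 2 → 11:44 PM UTC.
Add 6 hours and 50 minutes layover in Montreal → 6:34 AM UTC (Jun 13).
Add 9 hours and 25 minutes leg 3 → 3:59 PM UTC.
Add 2 hours 49 minutes layover in Dhaka → 6:48 PM UTC.
Add 13 hours and 50 minutes leg 4 → 8:38 AM UTC (Jun 14).
Kathmandu is UTC+5:45, so local arrival = 8:38 AM + 5:45 = 2:23 PM on Jun 14.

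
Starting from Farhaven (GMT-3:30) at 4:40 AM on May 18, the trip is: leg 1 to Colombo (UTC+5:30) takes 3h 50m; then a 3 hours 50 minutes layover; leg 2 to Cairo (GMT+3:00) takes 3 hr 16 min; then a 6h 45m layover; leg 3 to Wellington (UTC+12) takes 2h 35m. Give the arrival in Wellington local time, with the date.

4:26 PM on May 19

Convert departure to UTC: 4:40 AM + 3:30 = 8:10 AM UTC on May 18.
Add 3 hours 50 minutes leg 1 → 12:00 PM UTC.
Add 3 hours and 50 minutes layover in Colombo → 3:50 PM UTC.
Add 3 hours 16 minutes leg 2 → 7:06 PM UTC.
Add 6 hours and 45 minutes layover in Cairo → 1:51 AM UTC (May 19).
Add 2 hours and 35 minutes leg 3 → 4:26 AM UTC.
Wellington is UTC+12:00, so local arrival = 4:26 AM + 12:00 = 4:26 PM on May 19.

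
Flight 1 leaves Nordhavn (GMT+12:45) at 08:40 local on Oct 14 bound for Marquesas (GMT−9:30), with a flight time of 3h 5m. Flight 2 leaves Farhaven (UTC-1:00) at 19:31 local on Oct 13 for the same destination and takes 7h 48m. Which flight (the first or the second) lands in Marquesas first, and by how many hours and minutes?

the first, by 5 hours 19 minutes

Flight 1 in UTC: 08:40 − 12:45 = 19:55 on Oct 13.
+3 hours and 5 minutes → arrive 23:00 UTC on Oct 13.
Flight 2 in UTC: 19:31 + 1:00 = 20:31 on Oct 13.
+7 hours and 48 minutes → arrive 04:19 UTC on Oct 14.
Flight 1 lands earlier by 5 hours 19 minutes.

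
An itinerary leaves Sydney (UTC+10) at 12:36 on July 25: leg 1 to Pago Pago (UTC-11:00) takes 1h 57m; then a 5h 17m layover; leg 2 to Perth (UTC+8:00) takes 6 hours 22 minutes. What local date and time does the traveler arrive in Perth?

00:12 on July 26

Convert departure to UTC: 12:36 − 10:00 = 02:36 UTC on Jul 25.
Add 1 hour and 57 minutes leg 1 → 04:33 UTC.
Add 5 hours 17 minutes layover in Pago Pago → 09:50 UTC.
Add 6 hours and 22 minutes leg 2 → 16:12 UTC.
Perth is UTC+8:00, so local arrival = 16:12 + 8:00 = 00:12 on Jul 26.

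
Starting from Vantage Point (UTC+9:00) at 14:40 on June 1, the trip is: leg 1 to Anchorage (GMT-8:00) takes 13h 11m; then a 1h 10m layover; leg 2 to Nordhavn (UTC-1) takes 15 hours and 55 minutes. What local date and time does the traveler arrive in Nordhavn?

Convert departure to UTC: 14:40 − 9:00 = 05:40 UTC on Jun 1.
Add 13 hours 11 minutes leg 1 → 18:51 UTC.
Add 1 hour and 10 minutes layover in Anchorage → 20:01 UTC.
Add 15 hours and 55 minutes leg 2 → 11:56 UTC (Jun 2).
Nordhavn is UTC−1:00, so local arrival = 11:56 − 1:00 = 10:56 on Jun 2.

10:56 on June 2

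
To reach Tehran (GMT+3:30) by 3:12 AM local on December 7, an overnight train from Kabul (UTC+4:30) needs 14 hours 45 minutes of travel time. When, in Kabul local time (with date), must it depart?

1:27 PM on December 6

Target arrival in UTC: 3:12 AM − 3:30 = 11:42 PM on Dec 6.
Subtract 14 hours 45 minutes → departure 8:57 AM UTC on Dec 6.
Kabul is UTC+4:30: 8:57 AM + 4:30 = 1:27 PM on Dec 6.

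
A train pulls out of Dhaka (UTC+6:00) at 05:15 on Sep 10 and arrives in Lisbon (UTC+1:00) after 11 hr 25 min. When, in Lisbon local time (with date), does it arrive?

Convert departure to UTC: 05:15 − 6:00 = 23:15 UTC on Sep 9.
Add 11 hours 25 minutes travel time → 10:40 UTC (Sep 10).
Lisbon is UTC+1:00, so local arrival = 10:40 + 1:00 = 11:40 on Sep 10.

11:40 on September 10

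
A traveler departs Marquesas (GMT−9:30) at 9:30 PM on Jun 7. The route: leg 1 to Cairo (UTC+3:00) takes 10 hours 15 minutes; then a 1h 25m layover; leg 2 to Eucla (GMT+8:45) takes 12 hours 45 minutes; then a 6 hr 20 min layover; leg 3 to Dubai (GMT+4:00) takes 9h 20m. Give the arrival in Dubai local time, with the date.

3:05 AM on June 10

Convert departure to UTC: 9:30 PM + 9:30 = 7:00 AM UTC on Jun 8.
Add 10 hours 15 minutes leg 1 → 5:15 PM UTC.
Add 1 hour and 25 minutes layover in Cairo → 6:40 PM UTC.
Add 12 hours 45 minutes leg 2 → 7:25 AM UTC (Jun 9).
Add 6 hours and 20 minutes layover in Eucla → 1:45 PM UTC.
Add 9 hours 20 minutes leg 3 → 11:05 PM UTC.
Dubai is UTC+4:00, so local arrival = 11:05 PM + 4:00 = 3:05 AM on Jun 10.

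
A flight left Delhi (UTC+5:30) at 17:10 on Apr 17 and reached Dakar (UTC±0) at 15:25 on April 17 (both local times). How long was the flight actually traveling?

3 hours 45 minutes

Dakar is 5:30 behind Delhi.
Clock-face elapsed time (ignoring zones) is −1 hour 45 minutes.
Actual elapsed = −1 hour 45 minutes + 5:30 = 3 hours 45 minutes.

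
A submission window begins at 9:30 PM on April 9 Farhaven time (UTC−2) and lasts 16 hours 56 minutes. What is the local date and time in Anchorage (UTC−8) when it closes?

8:26 AM on April 10

Anchorage is 6:00 behind Farhaven.
After 16 hours and 56 minutes it is 2:26 PM (Apr 10) in Farhaven.
Shift by the zone difference: 2:26 PM − 6:00 = 8:26 AM on Apr 10 in Anchorage.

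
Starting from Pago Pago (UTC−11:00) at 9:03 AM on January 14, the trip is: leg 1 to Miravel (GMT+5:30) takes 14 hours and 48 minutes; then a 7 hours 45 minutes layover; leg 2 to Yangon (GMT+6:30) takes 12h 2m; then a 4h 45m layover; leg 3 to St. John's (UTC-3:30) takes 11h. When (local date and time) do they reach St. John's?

6:53 PM on Jan 16

Convert departure to UTC: 9:03 AM + 11:00 = 8:03 PM UTC on Jan 14.
Add 14 hours 48 minutes leg 1 → 10:51 AM UTC (Jan 15).
Add 7 hours 45 minutes layover in Miravel → 6:36 PM UTC.
Add 12 hours 2 minutes leg 2 → 6:38 AM UTC (Jan 16).
Add 4 hours 45 minutes layover in Yangon → 11:23 AM UTC.
Add 11 hours leg 3 → 10:23 PM UTC.
St. John's is UTC−3:30, so local arrival = 10:23 PM − 3:30 = 6:53 PM on Jan 16.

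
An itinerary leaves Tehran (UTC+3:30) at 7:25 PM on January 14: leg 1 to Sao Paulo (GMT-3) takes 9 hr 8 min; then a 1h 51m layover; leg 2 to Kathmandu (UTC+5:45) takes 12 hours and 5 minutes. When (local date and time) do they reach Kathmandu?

Convert departure to UTC: 7:25 PM − 3:30 = 3:55 PM UTC on Jan 14.
Add 9 hours and 8 minutes leg 1 → 1:03 AM UTC (Jan 15).
Add 1 hour 51 minutes layover in Sao Paulo → 2:54 AM UTC.
Add 12 hours and 5 minutes leg 2 → 2:59 PM UTC.
Kathmandu is UTC+5:45, so local arrival = 2:59 PM + 5:45 = 8:44 PM on Jan 15.

8:44 PM on Jan 15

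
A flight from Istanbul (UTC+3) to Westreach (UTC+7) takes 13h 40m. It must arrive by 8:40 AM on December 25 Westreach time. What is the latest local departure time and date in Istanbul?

3:00 PM on December 24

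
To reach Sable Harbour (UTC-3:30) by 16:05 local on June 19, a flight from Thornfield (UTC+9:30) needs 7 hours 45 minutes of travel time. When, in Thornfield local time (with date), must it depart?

21:20 on June 19

Target arrival in UTC: 16:05 + 3:30 = 19:35 on Jun 19.
Subtract 7 hours 45 minutes → departure 11:50 UTC on Jun 19.
Thornfield is UTC+9:30: 11:50 + 9:30 = 21:20 on Jun 19.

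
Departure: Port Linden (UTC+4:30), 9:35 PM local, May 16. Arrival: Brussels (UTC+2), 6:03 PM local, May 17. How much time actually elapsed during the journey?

22 hours 58 minutes

Departure in UTC: 9:35 PM − 4:30 = 5:05 PM on May 16.
Arrival in UTC: 6:03 PM − 2:00 = 4:03 PM on May 17.
Elapsed = 4:03 PM − 5:05 PM (+1 day) = 22 hours 58 minutes.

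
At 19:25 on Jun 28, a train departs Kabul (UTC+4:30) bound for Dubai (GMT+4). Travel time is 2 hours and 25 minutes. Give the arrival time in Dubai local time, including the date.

21:20 on June 28

Convert departure to UTC: 19:25 − 4:30 = 14:55 UTC on Jun 28.
Add 2 hours and 25 minutes travel time → 17:20 UTC.
Dubai is UTC+4:00, so local arrival = 17:20 + 4:00 = 21:20 on Jun 28.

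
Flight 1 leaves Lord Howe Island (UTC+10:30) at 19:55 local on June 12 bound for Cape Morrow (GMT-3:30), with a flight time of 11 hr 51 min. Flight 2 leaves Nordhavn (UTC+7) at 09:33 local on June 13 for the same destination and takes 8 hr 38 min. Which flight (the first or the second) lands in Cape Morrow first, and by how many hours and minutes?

the first, by 13 hours 55 minutes

Flight 1 in UTC: 19:55 − 10:30 = 09:25 on Jun 12.
+11 hours and 51 minutes → arrive 21:16 UTC on Jun 12.
Flight 2 in UTC: 09:33 − 7:00 = 02:33 on Jun 13.
+8 hours 38 minutes → arrive 11:11 UTC on Jun 13.
Flight 1 lands earlier by 13 hours 55 minutes.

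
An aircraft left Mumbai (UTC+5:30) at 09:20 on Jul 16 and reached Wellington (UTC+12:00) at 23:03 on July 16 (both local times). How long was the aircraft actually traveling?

Wellington is 6:30 ahead of Mumbai.
Clock-face elapsed time (ignoring zones) is 13 hours 43 minutes.
Actual elapsed = 13 hours 43 minutes − 6:30 = 7 hours 13 minutes.

7 hours 13 minutes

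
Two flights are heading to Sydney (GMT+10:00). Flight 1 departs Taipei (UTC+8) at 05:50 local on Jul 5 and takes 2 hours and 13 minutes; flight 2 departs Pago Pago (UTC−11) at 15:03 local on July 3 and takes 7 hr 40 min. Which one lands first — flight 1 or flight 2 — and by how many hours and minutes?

Flight 1 in UTC: 05:50 − 8:00 = 21:50 on Jul 4.
+2 hours 13 minutes → arrive 00:03 UTC on Jul 5.
Flight 2 in UTC: 15:03 + 11:00 = 02:03 on Jul 4.
+7 hours 40 minutes → arrive 09:43 UTC on Jul 4.
Flight 2 lands earlier by 14 hours 20 minutes.

the second, by 14 hours 20 minutes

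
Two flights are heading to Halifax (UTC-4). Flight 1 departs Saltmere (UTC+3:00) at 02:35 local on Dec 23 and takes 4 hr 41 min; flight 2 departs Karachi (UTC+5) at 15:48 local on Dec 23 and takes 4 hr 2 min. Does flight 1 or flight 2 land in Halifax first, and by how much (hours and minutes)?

Flight 1 in UTC: 02:35 − 3:00 = 23:35 on Dec 22.
+4 hours 41 minutes → arrive 04:16 UTC on Dec 23.
Flight 2 in UTC: 15:48 − 5:00 = 10:48 on Dec 23.
+4 hours 2 minutes → arrive 14:50 UTC on Dec 23.
Flight 1 lands earlier by 10 hours 34 minutes.

the first, by 10 hours 34 minutes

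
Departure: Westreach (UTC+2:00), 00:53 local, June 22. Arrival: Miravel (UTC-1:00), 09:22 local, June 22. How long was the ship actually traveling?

11 hours 29 minutes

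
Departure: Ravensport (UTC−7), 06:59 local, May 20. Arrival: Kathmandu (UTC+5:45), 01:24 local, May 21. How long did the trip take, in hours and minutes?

5 hours 40 minutes

Departure in UTC: 06:59 + 7:00 = 13:59 on May 20.
Arrival in UTC: 01:24 − 5:45 = 19:39 on May 20.
Elapsed = 19:39 − 13:59 = 5 hours 40 minutes.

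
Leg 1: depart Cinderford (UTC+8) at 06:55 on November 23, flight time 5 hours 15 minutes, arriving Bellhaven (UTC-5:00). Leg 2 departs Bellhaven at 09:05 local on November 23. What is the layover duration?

Convert departure to UTC: 06:55 − 8:00 = 22:55 UTC on Nov 22.
Add 5 hours 15 minutes flight time → 04:10 UTC (Nov 23).
Bellhaven is UTC−5:00, so local arrival = 04:10 − 5:00 = 23:10 on Nov 22.
Layover = 09:05 − 23:10 (+1 day) = 9 hours 55 minutes.

9 hours 55 minutes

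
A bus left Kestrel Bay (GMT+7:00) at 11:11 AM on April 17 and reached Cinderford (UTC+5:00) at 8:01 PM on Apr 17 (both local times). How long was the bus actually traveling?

10 hours 50 minutes

Departure in UTC: 11:11 AM − 7:00 = 4:11 AM on Apr 17.
Arrival in UTC: 8:01 PM − 5:00 = 3:01 PM on Apr 17.
Elapsed = 3:01 PM − 4:11 AM = 10 hours 50 minutes.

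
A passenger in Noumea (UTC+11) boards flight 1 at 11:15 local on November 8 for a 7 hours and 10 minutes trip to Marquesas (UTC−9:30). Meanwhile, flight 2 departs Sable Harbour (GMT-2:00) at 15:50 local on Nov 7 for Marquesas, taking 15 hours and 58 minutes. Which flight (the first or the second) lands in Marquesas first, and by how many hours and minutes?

the first, by 2 hours 23 minutes

Flight 1 in UTC: 11:15 − 11:00 = 00:15 on Nov 8.
+7 hours and 10 minutes → arrive 07:25 UTC on Nov 8.
Flight 2 in UTC: 15:50 + 2:00 = 17:50 on Nov 7.
+15 hours 58 minutes → arrive 09:48 UTC on Nov 8.
Flight 1 lands earlier by 2 hours 23 minutes.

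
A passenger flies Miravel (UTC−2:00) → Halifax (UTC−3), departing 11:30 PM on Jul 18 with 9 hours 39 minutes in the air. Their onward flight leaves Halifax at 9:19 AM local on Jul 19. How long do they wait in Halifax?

1 hour 10 minutes

Convert departure to UTC: 11:30 PM + 2:00 = 1:30 AM UTC on Jul 19.
Add 9 hours and 39 minutes flight time → 11:09 AM UTC.
Halifax is UTC−3:00, so local arrival = 11:09 AM − 3:00 = 8:09 AM on Jul 19.
Layover = 9:19 AM − 8:09 AM = 1 hour 10 minutes.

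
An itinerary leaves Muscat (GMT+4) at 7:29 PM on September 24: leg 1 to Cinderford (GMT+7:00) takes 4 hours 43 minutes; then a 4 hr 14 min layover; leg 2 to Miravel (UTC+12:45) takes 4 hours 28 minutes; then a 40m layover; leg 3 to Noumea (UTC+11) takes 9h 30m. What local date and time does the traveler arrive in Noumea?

2:04 AM on Sep 26

Convert departure to UTC: 7:29 PM − 4:00 = 3:29 PM UTC on Sep 24.
Add 4 hours 43 minutes leg 1 → 8:12 PM UTC.
Add 4 hours 14 minutes layover in Cinderford → 12:26 AM UTC (Sep 25).
Add 4 hours and 28 minutes leg 2 → 4:54 AM UTC.
Add 40 minutes layover in Miravel → 5:34 AM UTC.
Add 9 hours 30 minutes leg 3 → 3:04 PM UTC.
Noumea is UTC+11:00, so local arrival = 3:04 PM + 11:00 = 2:04 AM on Sep 26.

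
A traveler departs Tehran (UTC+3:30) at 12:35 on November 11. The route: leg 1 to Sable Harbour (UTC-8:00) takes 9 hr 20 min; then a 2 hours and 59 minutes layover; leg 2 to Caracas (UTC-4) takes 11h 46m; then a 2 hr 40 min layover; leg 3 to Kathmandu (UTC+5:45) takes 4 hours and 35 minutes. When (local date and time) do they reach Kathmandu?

22:10 on Nov 12

Convert departure to UTC: 12:35 − 3:30 = 09:05 UTC on Nov 11.
Add 9 hours and 20 minutes leg 1 → 18:25 UTC.
Add 2 hours 59 minutes layover in Sable Harbour → 21:24 UTC.
Add 11 hours 46 minutes leg 2 → 09:10 UTC (Nov 12).
Add 2 hours and 40 minutes layover in Caracas → 11:50 UTC.
Add 4 hours and 35 minutes leg 3 → 16:25 UTC.
Kathmandu is UTC+5:45, so local arrival = 16:25 + 5:45 = 22:10 on Nov 12.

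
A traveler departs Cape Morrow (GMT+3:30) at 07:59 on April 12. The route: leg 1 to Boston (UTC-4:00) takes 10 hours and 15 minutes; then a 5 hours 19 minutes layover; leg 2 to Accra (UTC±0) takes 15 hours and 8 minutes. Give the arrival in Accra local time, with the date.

11:11 on Apr 13

Convert departure to UTC: 07:59 − 3:30 = 04:29 UTC on Apr 12.
Add 10 hours and 15 minutes leg 1 → 14:44 UTC.
Add 5 hours and 19 minutes layover in Boston → 20:03 UTC.
Add 15 hours and 8 minutes leg 2 → 11:11 UTC (Apr 13).
Accra is UTC+0, so local arrival is the same: 11:11 on Apr 13.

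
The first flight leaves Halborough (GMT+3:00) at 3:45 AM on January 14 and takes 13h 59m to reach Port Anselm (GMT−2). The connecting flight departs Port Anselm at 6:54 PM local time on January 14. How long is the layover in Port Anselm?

6 hours 10 minutes

Convert departure to UTC: 3:45 AM − 3:00 = 12:45 AM UTC on Jan 14.
Add 13 hours and 59 minutes flight time → 2:44 PM UTC.
Port Anselm is UTC−2:00, so local arrival = 2:44 PM − 2:00 = 12:44 PM on Jan 14.
Layover = 6:54 PM − 12:44 PM = 6 hours 10 minutes.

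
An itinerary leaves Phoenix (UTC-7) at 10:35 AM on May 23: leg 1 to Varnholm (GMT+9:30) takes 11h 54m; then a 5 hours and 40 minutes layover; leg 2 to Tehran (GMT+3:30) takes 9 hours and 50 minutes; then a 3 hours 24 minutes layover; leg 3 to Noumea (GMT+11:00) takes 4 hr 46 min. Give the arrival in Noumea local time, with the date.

4:09 PM on May 25

Convert departure to UTC: 10:35 AM + 7:00 = 5:35 PM UTC on May 23.
Add 11 hours and 54 minutes leg 1 → 5:29 AM UTC (May 24).
Add 5 hours 40 minutes layover in Varnholm → 11:09 AM UTC.
Add 9 hours 50 minutes leg 2 → 8:59 PM UTC.
Add 3 hours 24 minutes layover in Tehran → 12:23 AM UTC (May 25).
Add 4 hours 46 minutes leg 3 → 5:09 AM UTC.
Noumea is UTC+11:00, so local arrival = 5:09 AM + 11:00 = 4:09 PM on May 25.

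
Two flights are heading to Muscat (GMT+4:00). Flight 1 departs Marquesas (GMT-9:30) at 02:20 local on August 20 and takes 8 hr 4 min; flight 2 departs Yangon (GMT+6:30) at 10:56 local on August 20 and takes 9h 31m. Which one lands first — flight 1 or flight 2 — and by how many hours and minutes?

Flight 1 in UTC: 02:20 + 9:30 = 11:50 on Aug 20.
+8 hours 4 minutes → arrive 19:54 UTC on Aug 20.
Flight 2 in UTC: 10:56 − 6:30 = 04:26 on Aug 20.
+9 hours and 31 minutes → arrive 13:57 UTC on Aug 20.
Flight 2 lands earlier by 5 hours 57 minutes.

the second, by 5 hours 57 minutes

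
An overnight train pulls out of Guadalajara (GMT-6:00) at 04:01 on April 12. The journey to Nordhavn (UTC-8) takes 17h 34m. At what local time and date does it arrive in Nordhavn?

19:35 on April 12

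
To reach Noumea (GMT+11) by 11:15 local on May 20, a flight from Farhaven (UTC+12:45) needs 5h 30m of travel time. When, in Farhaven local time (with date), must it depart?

07:30 on May 20

Target arrival in UTC: 11:15 − 11:00 = 00:15 on May 20.
Subtract 5 hours and 30 minutes → departure 18:45 UTC on May 19.
Farhaven is UTC+12:45: 18:45 + 12:45 = 07:30 on May 20.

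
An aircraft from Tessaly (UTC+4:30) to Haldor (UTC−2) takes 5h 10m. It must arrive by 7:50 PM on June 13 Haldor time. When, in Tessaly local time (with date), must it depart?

9:10 PM on June 13

Target arrival in UTC: 7:50 PM + 2:00 = 9:50 PM on Jun 13.
Subtract 5 hours 10 minutes → departure 4:40 PM UTC on Jun 13.
Tessaly is UTC+4:30: 4:40 PM + 4:30 = 9:10 PM on Jun 13.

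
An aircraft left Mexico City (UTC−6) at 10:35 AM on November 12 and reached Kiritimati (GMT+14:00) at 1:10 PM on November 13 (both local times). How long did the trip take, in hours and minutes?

Departure in UTC: 10:35 AM + 6:00 = 4:35 PM on Nov 12.
Arrival in UTC: 1:10 PM − 14:00 = 11:10 PM on Nov 12.
Elapsed = 11:10 PM − 4:35 PM = 6 hours 35 minutes.

6 hours 35 minutes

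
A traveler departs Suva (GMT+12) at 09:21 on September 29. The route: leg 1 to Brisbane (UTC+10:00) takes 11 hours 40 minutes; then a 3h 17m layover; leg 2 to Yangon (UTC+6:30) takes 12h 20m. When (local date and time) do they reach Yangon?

07:08 on Sep 30

Convert departure to UTC: 09:21 − 12:00 = 21:21 UTC on Sep 28.
Add 11 hours and 40 minutes leg 1 → 09:01 UTC (Sep 29).
Add 3 hours and 17 minutes layover in Brisbane → 12:18 UTC.
Add 12 hours 20 minutes leg 2 → 00:38 UTC (Sep 30).
Yangon is UTC+6:30, so local arrival = 00:38 + 6:30 = 07:08 on Sep 30.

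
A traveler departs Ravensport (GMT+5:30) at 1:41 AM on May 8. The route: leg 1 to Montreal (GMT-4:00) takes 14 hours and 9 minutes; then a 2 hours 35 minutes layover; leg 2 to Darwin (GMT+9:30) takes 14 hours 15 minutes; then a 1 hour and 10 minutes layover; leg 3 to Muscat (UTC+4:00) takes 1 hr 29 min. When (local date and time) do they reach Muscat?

Convert departure to UTC: 1:41 AM − 5:30 = 8:11 PM UTC on May 7.
Add 14 hours 9 minutes leg 1 → 10:20 AM UTC (May 8).
Add 2 hours 35 minutes layover in Montreal → 12:55 PM UTC.
Add 14 hours and 15 minutes leg 2 → 3:10 AM UTC (May 9).
Add 1 hour and 10 minutes layover in Darwin → 4:20 AM UTC.
Add 1 hour 29 minutes leg 3 → 5:49 AM UTC.
Muscat is UTC+4:00, so local arrival = 5:49 AM + 4:00 = 9:49 AM on May 9.

9:49 AM on May 9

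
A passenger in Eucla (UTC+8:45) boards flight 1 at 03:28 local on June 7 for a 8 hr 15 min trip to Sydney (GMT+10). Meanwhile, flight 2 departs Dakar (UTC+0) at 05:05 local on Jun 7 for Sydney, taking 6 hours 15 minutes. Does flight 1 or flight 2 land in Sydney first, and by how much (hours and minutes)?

Flight 1 in UTC: 03:28 − 8:45 = 18:43 on Jun 6.
+8 hours and 15 minutes → arrive 02:58 UTC on Jun 7.
Flight 2 departs at 05:05 UTC (Jun 7).
+6 hours 15 minutes → arrive 11:20 UTC on Jun 7.
Flight 1 lands earlier by 8 hours 22 minutes.

the first, by 8 hours 22 minutes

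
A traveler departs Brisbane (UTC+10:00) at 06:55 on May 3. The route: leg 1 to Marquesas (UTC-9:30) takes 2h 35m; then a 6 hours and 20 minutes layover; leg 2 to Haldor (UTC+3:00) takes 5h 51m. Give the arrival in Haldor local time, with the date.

Convert departure to UTC: 06:55 − 10:00 = 20:55 UTC on May 2.
Add 2 hours 35 minutes leg 1 → 23:30 UTC.
Add 6 hours and 20 minutes layover in Marquesas → 05:50 UTC (May 3).
Add 5 hours and 51 minutes leg 2 → 11:41 UTC.
Haldor is UTC+3:00, so local arrival = 11:41 + 3:00 = 14:41 on May 3.

14:41 on May 3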